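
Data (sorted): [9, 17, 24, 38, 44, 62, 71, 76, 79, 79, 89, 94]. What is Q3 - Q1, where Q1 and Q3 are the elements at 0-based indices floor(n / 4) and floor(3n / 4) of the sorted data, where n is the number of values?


The data has n = 12 elements.
Q1 index = floor(12 / 4) = floor(3) = 3; Q3 index = floor(3 * 12 / 4) = floor(9) = 9
Q1 = element at index 3 = 38
Q3 = element at index 9 = 79
IQR = 79 - 38 = 41
Final answer: 41


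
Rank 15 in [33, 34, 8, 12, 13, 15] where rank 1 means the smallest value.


Sort ascending: [8, 12, 13, 15, 33, 34]
Find 15 in the sorted list.
15 is at position 4 (1-indexed).
Final answer: 4


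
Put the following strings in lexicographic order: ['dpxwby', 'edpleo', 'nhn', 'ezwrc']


Compare strings character by character (the first differing letter decides):
  'dpxwby' < 'edpleo' since 'd' < 'e' at position 1
  'edpleo' < 'ezwrc' since 'd' < 'z' at position 2
  'ezwrc' < 'nhn' since 'e' < 'n' at position 1
Chaining these comparisons gives the alphabetical order.
Final answer: ['dpxwby', 'edpleo', 'ezwrc', 'nhn']


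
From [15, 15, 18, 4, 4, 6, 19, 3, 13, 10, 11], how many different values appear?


List all unique values:
Distinct values: [3, 4, 6, 10, 11, 13, 15, 18, 19]
Count = 9
Final answer: 9


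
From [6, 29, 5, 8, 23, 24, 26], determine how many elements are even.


Check each element:
  6 is even
  29 is odd
  5 is odd
  8 is even
  23 is odd
  24 is even
  26 is even
Evens: [6, 8, 24, 26]
Count of evens = 4
Final answer: 4


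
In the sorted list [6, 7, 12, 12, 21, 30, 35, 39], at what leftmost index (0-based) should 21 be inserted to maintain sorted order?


List is sorted: [6, 7, 12, 12, 21, 30, 35, 39]
We need the leftmost position where 21 can be inserted, i.e. the first index whose element is >= 21 (or the end of the list if none is).
Binary search with low=0, high=8 (0-based indices):
  low=0, high=8, mid=4: a[4]=21 >= 21, so high = 4
  low=0, high=4, mid=2: a[2]=12 < 21, so low = 3
  low=3, high=4, mid=3: a[3]=12 < 21, so low = 4
Now low = high = 4, so the insertion index is 4.
Final answer: 4


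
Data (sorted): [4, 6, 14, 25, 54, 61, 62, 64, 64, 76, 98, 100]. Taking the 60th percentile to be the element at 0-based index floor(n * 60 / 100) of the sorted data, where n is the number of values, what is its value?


The dataset has n = 12 elements.
Index = floor(12 * 60 / 100) = floor(720 / 100) = floor(7.2) = 7
Counting from index 0 in the sorted data, the element at index 7 is 64.
Final answer: 64


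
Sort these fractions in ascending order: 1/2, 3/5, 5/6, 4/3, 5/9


Convert to decimal for comparison:
  1/2 = 0.5
  3/5 = 0.6
  5/6 = 0.8333
  4/3 = 1.3333
  5/9 = 0.5556
Decimals in increasing order: 0.5 < 0.5556 < 0.6 < 0.8333 < 1.3333
Writing each back as its fraction gives the sorted order.
Final answer: 1/2, 5/9, 3/5, 5/6, 4/3


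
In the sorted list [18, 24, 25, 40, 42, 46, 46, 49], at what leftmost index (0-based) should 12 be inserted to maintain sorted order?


List is sorted: [18, 24, 25, 40, 42, 46, 46, 49]
We need the leftmost position where 12 can be inserted, i.e. the first index whose element is >= 12 (or the end of the list if none is).
Binary search with low=0, high=8 (0-based indices):
  low=0, high=8, mid=4: a[4]=42 >= 12, so high = 4
  low=0, high=4, mid=2: a[2]=25 >= 12, so high = 2
  low=0, high=2, mid=1: a[1]=24 >= 12, so high = 1
  low=0, high=1, mid=0: a[0]=18 >= 12, so high = 0
Now low = high = 0, so the insertion index is 0.
Final answer: 0


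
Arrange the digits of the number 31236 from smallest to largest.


The number 31236 has digits: 3, 1, 2, 3, 6
Sorted: 1, 2, 3, 3, 6
Joining the sorted digits gives the result.
Final answer: 12336


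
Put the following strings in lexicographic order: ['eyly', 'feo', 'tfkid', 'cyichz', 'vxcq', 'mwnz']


Compare strings character by character (the first differing letter decides):
  'cyichz' < 'eyly' since 'c' < 'e' at position 1
  'eyly' < 'feo' since 'e' < 'f' at position 1
  'feo' < 'mwnz' since 'f' < 'm' at position 1
  'mwnz' < 'tfkid' since 'm' < 't' at position 1
  'tfkid' < 'vxcq' since 't' < 'v' at position 1
Chaining these comparisons gives the alphabetical order.
Final answer: ['cyichz', 'eyly', 'feo', 'mwnz', 'tfkid', 'vxcq']


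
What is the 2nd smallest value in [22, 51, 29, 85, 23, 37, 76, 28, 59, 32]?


Sort ascending: [22, 23, 28, 29, 32, 37, 51, 59, 76, 85]
The 2nd element (1-indexed) is at index 1.
Value = 23
Final answer: 23


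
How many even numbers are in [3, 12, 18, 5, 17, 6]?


Check each element:
  3 is odd
  12 is even
  18 is even
  5 is odd
  17 is odd
  6 is even
Evens: [12, 18, 6]
Count of evens = 3
Final answer: 3


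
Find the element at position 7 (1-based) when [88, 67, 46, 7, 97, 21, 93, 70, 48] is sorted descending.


Sort descending: [97, 93, 88, 70, 67, 48, 46, 21, 7]
The 7th element (1-indexed) is at index 6.
Value = 46
Final answer: 46


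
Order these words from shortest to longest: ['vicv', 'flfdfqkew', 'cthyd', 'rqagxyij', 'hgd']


Compute lengths:
  'vicv' has length 4
  'flfdfqkew' has length 9
  'cthyd' has length 5
  'rqagxyij' has length 8
  'hgd' has length 3
Lengths in increasing order: 3 < 4 < 5 < 8 < 9
Listing the words in that order gives the answer.
Final answer: ['hgd', 'vicv', 'cthyd', 'rqagxyij', 'flfdfqkew']


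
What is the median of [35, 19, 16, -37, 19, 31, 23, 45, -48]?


First, sort the list: [-48, -37, 16, 19, 19, 23, 31, 35, 45]
The list has 9 elements (odd count).
The middle index is 4 (0-based), and the element there is 19.
Final answer: 19


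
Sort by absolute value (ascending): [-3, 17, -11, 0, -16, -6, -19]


Compute absolute values:
  |-3| = 3
  |17| = 17
  |-11| = 11
  |0| = 0
  |-16| = 16
  |-6| = 6
  |-19| = 19
Absolute values in increasing order: 0 < 3 < 6 < 11 < 16 < 17 < 19
Listing the original numbers in that order gives the answer.
Final answer: [0, -3, -6, -11, -16, 17, -19]


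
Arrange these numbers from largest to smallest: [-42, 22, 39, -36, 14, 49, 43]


Original list: [-42, 22, 39, -36, 14, 49, 43]
Repeatedly take the largest remaining element:
  Remaining [-42, 22, 39, -36, 14, 49, 43] -> largest is 49
  Remaining [-42, 22, 39, -36, 14, 43] -> largest is 43
  Remaining [-42, 22, 39, -36, 14] -> largest is 39
  Remaining [-42, 22, -36, 14] -> largest is 22
  Remaining [-42, -36, 14] -> largest is 14
  Remaining [-42, -36] -> largest is -36
  Remaining [-42] -> largest is -42
Collecting the picks in order gives the descending list.
Final answer: [49, 43, 39, 22, 14, -36, -42]


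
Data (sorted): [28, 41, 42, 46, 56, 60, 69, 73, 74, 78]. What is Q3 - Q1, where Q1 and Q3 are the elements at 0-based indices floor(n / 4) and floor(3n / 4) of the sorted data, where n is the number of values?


The data has n = 10 elements.
Q1 index = floor(10 / 4) = floor(2.5) = 2; Q3 index = floor(3 * 10 / 4) = floor(7.5) = 7
Q1 = element at index 2 = 42
Q3 = element at index 7 = 73
IQR = 73 - 42 = 31
Final answer: 31


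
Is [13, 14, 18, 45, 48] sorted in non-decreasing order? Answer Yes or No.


Check consecutive pairs:
  13 <= 14? True
  14 <= 18? True
  18 <= 45? True
  45 <= 48? True
Every consecutive pair is in order, so the list is non-decreasing.
Final answer: Yes


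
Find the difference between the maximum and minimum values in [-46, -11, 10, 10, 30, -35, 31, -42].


Maximum value: 31
Minimum value: -46
Range = 31 - (-46) = 77
Final answer: 77


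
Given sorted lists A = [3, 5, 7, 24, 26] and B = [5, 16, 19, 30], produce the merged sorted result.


List A: [3, 5, 7, 24, 26]
List B: [5, 16, 19, 30]
Repeatedly compare the front elements and take the smaller:
  3 vs 5 -> take 3
  5 vs 5 -> take 5
  7 vs 5 -> take 5
  7 vs 16 -> take 7
  24 vs 16 -> take 16
  24 vs 19 -> take 19
  24 vs 30 -> take 24
  26 vs 30 -> take 26
  A is exhausted; append the rest of B: [30]
Final answer: [3, 5, 5, 7, 16, 19, 24, 26, 30]


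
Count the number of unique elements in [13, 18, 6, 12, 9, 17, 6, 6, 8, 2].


List all unique values:
Distinct values: [2, 6, 8, 9, 12, 13, 17, 18]
Count = 8
Final answer: 8


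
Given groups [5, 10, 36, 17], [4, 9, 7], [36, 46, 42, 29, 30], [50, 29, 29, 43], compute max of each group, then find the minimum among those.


Find max of each group:
  Group 1: [5, 10, 36, 17] -> max = 36
  Group 2: [4, 9, 7] -> max = 9
  Group 3: [36, 46, 42, 29, 30] -> max = 46
  Group 4: [50, 29, 29, 43] -> max = 50
Maxes: [36, 9, 46, 50]
Minimum of maxes = 9
Final answer: 9


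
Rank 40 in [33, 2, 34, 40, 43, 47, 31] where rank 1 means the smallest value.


Sort ascending: [2, 31, 33, 34, 40, 43, 47]
Find 40 in the sorted list.
40 is at position 5 (1-indexed).
Final answer: 5


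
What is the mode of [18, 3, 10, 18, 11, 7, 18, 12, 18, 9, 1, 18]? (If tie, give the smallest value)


Count the frequency of each value:
  1 appears 1 time(s)
  3 appears 1 time(s)
  7 appears 1 time(s)
  9 appears 1 time(s)
  10 appears 1 time(s)
  11 appears 1 time(s)
  12 appears 1 time(s)
  18 appears 5 time(s)
Maximum frequency is 5.
Only 18 reaches that frequency, so it is the mode.
Final answer: 18


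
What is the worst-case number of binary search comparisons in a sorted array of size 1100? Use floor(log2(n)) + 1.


Binary search halves the search space each step.
Maximum comparisons = floor(log2(1100)) + 1
log2(1100) = 10.1033
floor(log2(1100)) = 10, so 10 + 1 = 11
Final answer: 11


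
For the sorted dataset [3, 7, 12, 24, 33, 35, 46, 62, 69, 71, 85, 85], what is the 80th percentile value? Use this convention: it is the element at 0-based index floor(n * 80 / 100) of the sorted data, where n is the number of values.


The dataset has n = 12 elements.
Index = floor(12 * 80 / 100) = floor(960 / 100) = floor(9.6) = 9
Counting from index 0 in the sorted data, the element at index 9 is 71.
Final answer: 71


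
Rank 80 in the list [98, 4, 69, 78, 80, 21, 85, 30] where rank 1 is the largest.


Sort descending: [98, 85, 80, 78, 69, 30, 21, 4]
Find 80 in the sorted list.
80 is at position 3.
Final answer: 3


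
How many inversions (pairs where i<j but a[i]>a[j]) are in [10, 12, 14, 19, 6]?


For each element, count the later elements that are smaller than it:
  10 (index 0): smaller elements after it = [6] -> 1
  12 (index 1): smaller elements after it = [6] -> 1
  14 (index 2): smaller elements after it = [6] -> 1
  19 (index 3): smaller elements after it = [6] -> 1
Total inversions = 1 + 1 + 1 + 1 = 4
Final answer: 4


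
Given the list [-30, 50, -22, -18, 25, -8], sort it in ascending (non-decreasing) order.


Original list: [-30, 50, -22, -18, 25, -8]
Repeatedly take the smallest remaining element:
  Remaining [-30, 50, -22, -18, 25, -8] -> smallest is -30
  Remaining [50, -22, -18, 25, -8] -> smallest is -22
  Remaining [50, -18, 25, -8] -> smallest is -18
  Remaining [50, 25, -8] -> smallest is -8
  Remaining [50, 25] -> smallest is 25
  Remaining [50] -> smallest is 50
Collecting the picks in order gives the sorted list.
Final answer: [-30, -22, -18, -8, 25, 50]


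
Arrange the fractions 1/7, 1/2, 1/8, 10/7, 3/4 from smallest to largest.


Convert to decimal for comparison:
  1/7 = 0.1429
  1/2 = 0.5
  1/8 = 0.125
  10/7 = 1.4286
  3/4 = 0.75
Decimals in increasing order: 0.125 < 0.1429 < 0.5 < 0.75 < 1.4286
Writing each back as its fraction gives the sorted order.
Final answer: 1/8, 1/7, 1/2, 3/4, 10/7


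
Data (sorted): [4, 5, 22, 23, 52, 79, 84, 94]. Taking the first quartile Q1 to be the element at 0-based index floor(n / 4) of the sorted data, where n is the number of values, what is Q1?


The list has n = 8 elements.
Q1 index = floor(8 / 4) = floor(2) = 2
Counting from index 0 in the sorted data, the element at index 2 is 22.
Final answer: 22


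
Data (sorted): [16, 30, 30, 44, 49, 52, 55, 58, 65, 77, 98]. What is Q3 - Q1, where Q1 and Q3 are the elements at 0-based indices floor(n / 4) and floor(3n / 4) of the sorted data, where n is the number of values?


The data has n = 11 elements.
Q1 index = floor(11 / 4) = floor(2.75) = 2; Q3 index = floor(3 * 11 / 4) = floor(8.25) = 8
Q1 = element at index 2 = 30
Q3 = element at index 8 = 65
IQR = 65 - 30 = 35
Final answer: 35


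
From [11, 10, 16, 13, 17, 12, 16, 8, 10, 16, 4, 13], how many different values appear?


List all unique values:
Distinct values: [4, 8, 10, 11, 12, 13, 16, 17]
Count = 8
Final answer: 8


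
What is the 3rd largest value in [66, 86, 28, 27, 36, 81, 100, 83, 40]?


Sort descending: [100, 86, 83, 81, 66, 40, 36, 28, 27]
The 3rd element (1-indexed) is at index 2.
Value = 83
Final answer: 83


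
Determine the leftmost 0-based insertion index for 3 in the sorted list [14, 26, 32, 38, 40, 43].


List is sorted: [14, 26, 32, 38, 40, 43]
We need the leftmost position where 3 can be inserted, i.e. the first index whose element is >= 3 (or the end of the list if none is).
Binary search with low=0, high=6 (0-based indices):
  low=0, high=6, mid=3: a[3]=38 >= 3, so high = 3
  low=0, high=3, mid=1: a[1]=26 >= 3, so high = 1
  low=0, high=1, mid=0: a[0]=14 >= 3, so high = 0
Now low = high = 0, so the insertion index is 0.
Final answer: 0


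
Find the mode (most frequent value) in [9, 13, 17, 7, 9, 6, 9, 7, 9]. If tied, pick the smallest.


Count the frequency of each value:
  6 appears 1 time(s)
  7 appears 2 time(s)
  9 appears 4 time(s)
  13 appears 1 time(s)
  17 appears 1 time(s)
Maximum frequency is 4.
Only 9 reaches that frequency, so it is the mode.
Final answer: 9


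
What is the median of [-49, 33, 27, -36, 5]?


First, sort the list: [-49, -36, 5, 27, 33]
The list has 5 elements (odd count).
The middle index is 2 (0-based), and the element there is 5.
Final answer: 5


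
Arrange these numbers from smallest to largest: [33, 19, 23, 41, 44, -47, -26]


Original list: [33, 19, 23, 41, 44, -47, -26]
Repeatedly take the smallest remaining element:
  Remaining [33, 19, 23, 41, 44, -47, -26] -> smallest is -47
  Remaining [33, 19, 23, 41, 44, -26] -> smallest is -26
  Remaining [33, 19, 23, 41, 44] -> smallest is 19
  Remaining [33, 23, 41, 44] -> smallest is 23
  Remaining [33, 41, 44] -> smallest is 33
  Remaining [41, 44] -> smallest is 41
  Remaining [44] -> smallest is 44
Collecting the picks in order gives the sorted list.
Final answer: [-47, -26, 19, 23, 33, 41, 44]


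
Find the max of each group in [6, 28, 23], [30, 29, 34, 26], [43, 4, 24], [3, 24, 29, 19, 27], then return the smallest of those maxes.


Find max of each group:
  Group 1: [6, 28, 23] -> max = 28
  Group 2: [30, 29, 34, 26] -> max = 34
  Group 3: [43, 4, 24] -> max = 43
  Group 4: [3, 24, 29, 19, 27] -> max = 29
Maxes: [28, 34, 43, 29]
Minimum of maxes = 28
Final answer: 28


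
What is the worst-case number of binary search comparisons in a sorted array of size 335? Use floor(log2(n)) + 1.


Binary search halves the search space each step.
Maximum comparisons = floor(log2(335)) + 1
log2(335) = 8.388
floor(log2(335)) = 8, so 8 + 1 = 9
Final answer: 9


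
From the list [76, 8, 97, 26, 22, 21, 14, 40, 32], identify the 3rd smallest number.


Sort ascending: [8, 14, 21, 22, 26, 32, 40, 76, 97]
The 3rd element (1-indexed) is at index 2.
Value = 21
Final answer: 21


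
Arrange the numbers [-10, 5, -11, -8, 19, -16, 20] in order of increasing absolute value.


Compute absolute values:
  |-10| = 10
  |5| = 5
  |-11| = 11
  |-8| = 8
  |19| = 19
  |-16| = 16
  |20| = 20
Absolute values in increasing order: 5 < 8 < 10 < 11 < 16 < 19 < 20
Listing the original numbers in that order gives the answer.
Final answer: [5, -8, -10, -11, -16, 19, 20]


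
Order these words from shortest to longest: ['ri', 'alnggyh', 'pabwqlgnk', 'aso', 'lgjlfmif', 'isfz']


Compute lengths:
  'ri' has length 2
  'alnggyh' has length 7
  'pabwqlgnk' has length 9
  'aso' has length 3
  'lgjlfmif' has length 8
  'isfz' has length 4
Lengths in increasing order: 2 < 3 < 4 < 7 < 8 < 9
Listing the words in that order gives the answer.
Final answer: ['ri', 'aso', 'isfz', 'alnggyh', 'lgjlfmif', 'pabwqlgnk']


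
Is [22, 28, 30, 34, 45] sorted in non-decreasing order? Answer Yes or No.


Check consecutive pairs:
  22 <= 28? True
  28 <= 30? True
  30 <= 34? True
  34 <= 45? True
Every consecutive pair is in order, so the list is non-decreasing.
Final answer: Yes


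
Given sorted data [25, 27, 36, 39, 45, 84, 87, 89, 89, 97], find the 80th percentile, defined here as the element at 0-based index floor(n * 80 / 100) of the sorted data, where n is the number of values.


The dataset has n = 10 elements.
Index = floor(10 * 80 / 100) = floor(800 / 100) = floor(8) = 8
Counting from index 0 in the sorted data, the element at index 8 is 89.
Final answer: 89


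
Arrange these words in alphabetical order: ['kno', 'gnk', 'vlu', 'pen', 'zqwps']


Compare strings character by character (the first differing letter decides):
  'gnk' < 'kno' since 'g' < 'k' at position 1
  'kno' < 'pen' since 'k' < 'p' at position 1
  'pen' < 'vlu' since 'p' < 'v' at position 1
  'vlu' < 'zqwps' since 'v' < 'z' at position 1
Chaining these comparisons gives the alphabetical order.
Final answer: ['gnk', 'kno', 'pen', 'vlu', 'zqwps']


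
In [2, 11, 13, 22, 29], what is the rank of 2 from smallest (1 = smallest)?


Sort ascending: [2, 11, 13, 22, 29]
Find 2 in the sorted list.
2 is at position 1 (1-indexed).
Final answer: 1


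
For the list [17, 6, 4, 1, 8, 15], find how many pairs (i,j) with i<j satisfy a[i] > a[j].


For each element, count the later elements that are smaller than it:
  17 (index 0): smaller elements after it = [6, 4, 1, 8, 15] -> 5
  6 (index 1): smaller elements after it = [4, 1] -> 2
  4 (index 2): smaller elements after it = [1] -> 1
  1 (index 3): smaller elements after it = [] -> 0
  8 (index 4): smaller elements after it = [] -> 0
Total inversions = 5 + 2 + 1 + 0 + 0 = 8
Final answer: 8


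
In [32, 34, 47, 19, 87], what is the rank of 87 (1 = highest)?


Sort descending: [87, 47, 34, 32, 19]
Find 87 in the sorted list.
87 is at position 1.
Final answer: 1


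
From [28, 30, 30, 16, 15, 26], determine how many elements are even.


Check each element:
  28 is even
  30 is even
  30 is even
  16 is even
  15 is odd
  26 is even
Evens: [28, 30, 30, 16, 26]
Count of evens = 5
Final answer: 5


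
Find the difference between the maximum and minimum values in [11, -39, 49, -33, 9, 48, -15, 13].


Maximum value: 49
Minimum value: -39
Range = 49 - (-39) = 88
Final answer: 88


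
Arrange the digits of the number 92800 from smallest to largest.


The number 92800 has digits: 9, 2, 8, 0, 0
Sorted: 0, 0, 2, 8, 9
Joining the sorted digits gives the result.
Final answer: 00289


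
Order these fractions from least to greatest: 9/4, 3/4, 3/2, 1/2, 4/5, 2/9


Convert to decimal for comparison:
  9/4 = 2.25
  3/4 = 0.75
  3/2 = 1.5
  1/2 = 0.5
  4/5 = 0.8
  2/9 = 0.2222
Decimals in increasing order: 0.2222 < 0.5 < 0.75 < 0.8 < 1.5 < 2.25
Writing each back as its fraction gives the sorted order.
Final answer: 2/9, 1/2, 3/4, 4/5, 3/2, 9/4


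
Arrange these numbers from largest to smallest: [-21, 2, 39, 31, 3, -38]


Original list: [-21, 2, 39, 31, 3, -38]
Repeatedly take the largest remaining element:
  Remaining [-21, 2, 39, 31, 3, -38] -> largest is 39
  Remaining [-21, 2, 31, 3, -38] -> largest is 31
  Remaining [-21, 2, 3, -38] -> largest is 3
  Remaining [-21, 2, -38] -> largest is 2
  Remaining [-21, -38] -> largest is -21
  Remaining [-38] -> largest is -38
Collecting the picks in order gives the descending list.
Final answer: [39, 31, 3, 2, -21, -38]


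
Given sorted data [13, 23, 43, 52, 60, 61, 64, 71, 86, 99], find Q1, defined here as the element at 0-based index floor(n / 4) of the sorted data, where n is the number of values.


The list has n = 10 elements.
Q1 index = floor(10 / 4) = floor(2.5) = 2
Counting from index 0 in the sorted data, the element at index 2 is 43.
Final answer: 43


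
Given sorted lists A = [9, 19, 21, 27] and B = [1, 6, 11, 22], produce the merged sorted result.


List A: [9, 19, 21, 27]
List B: [1, 6, 11, 22]
Repeatedly compare the front elements and take the smaller:
  9 vs 1 -> take 1
  9 vs 6 -> take 6
  9 vs 11 -> take 9
  19 vs 11 -> take 11
  19 vs 22 -> take 19
  21 vs 22 -> take 21
  27 vs 22 -> take 22
  B is exhausted; append the rest of A: [27]
Final answer: [1, 6, 9, 11, 19, 21, 22, 27]


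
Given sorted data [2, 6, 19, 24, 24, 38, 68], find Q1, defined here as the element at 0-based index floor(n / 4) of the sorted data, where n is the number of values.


The list has n = 7 elements.
Q1 index = floor(7 / 4) = floor(1.75) = 1
Counting from index 0 in the sorted data, the element at index 1 is 6.
Final answer: 6


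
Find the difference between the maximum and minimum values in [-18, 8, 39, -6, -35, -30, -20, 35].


Maximum value: 39
Minimum value: -35
Range = 39 - (-35) = 74
Final answer: 74


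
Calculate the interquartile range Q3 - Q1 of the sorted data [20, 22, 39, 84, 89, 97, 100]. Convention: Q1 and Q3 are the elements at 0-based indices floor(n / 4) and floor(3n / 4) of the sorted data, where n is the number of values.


The data has n = 7 elements.
Q1 index = floor(7 / 4) = floor(1.75) = 1; Q3 index = floor(3 * 7 / 4) = floor(5.25) = 5
Q1 = element at index 1 = 22
Q3 = element at index 5 = 97
IQR = 97 - 22 = 75
Final answer: 75


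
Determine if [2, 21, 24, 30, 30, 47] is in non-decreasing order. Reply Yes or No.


Check consecutive pairs:
  2 <= 21? True
  21 <= 24? True
  24 <= 30? True
  30 <= 30? True
  30 <= 47? True
Every consecutive pair is in order, so the list is non-decreasing.
Final answer: Yes


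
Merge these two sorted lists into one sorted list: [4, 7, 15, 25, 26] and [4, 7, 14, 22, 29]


List A: [4, 7, 15, 25, 26]
List B: [4, 7, 14, 22, 29]
Repeatedly compare the front elements and take the smaller:
  4 vs 4 -> take 4
  7 vs 4 -> take 4
  7 vs 7 -> take 7
  15 vs 7 -> take 7
  15 vs 14 -> take 14
  15 vs 22 -> take 15
  25 vs 22 -> take 22
  25 vs 29 -> take 25
  26 vs 29 -> take 26
  A is exhausted; append the rest of B: [29]
Final answer: [4, 4, 7, 7, 14, 15, 22, 25, 26, 29]


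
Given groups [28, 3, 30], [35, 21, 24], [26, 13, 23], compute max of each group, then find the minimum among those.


Find max of each group:
  Group 1: [28, 3, 30] -> max = 30
  Group 2: [35, 21, 24] -> max = 35
  Group 3: [26, 13, 23] -> max = 26
Maxes: [30, 35, 26]
Minimum of maxes = 26
Final answer: 26


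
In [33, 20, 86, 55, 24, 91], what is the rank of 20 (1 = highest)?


Sort descending: [91, 86, 55, 33, 24, 20]
Find 20 in the sorted list.
20 is at position 6.
Final answer: 6


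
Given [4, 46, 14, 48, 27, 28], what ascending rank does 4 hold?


Sort ascending: [4, 14, 27, 28, 46, 48]
Find 4 in the sorted list.
4 is at position 1 (1-indexed).
Final answer: 1


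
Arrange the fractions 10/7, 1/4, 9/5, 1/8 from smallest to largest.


Convert to decimal for comparison:
  10/7 = 1.4286
  1/4 = 0.25
  9/5 = 1.8
  1/8 = 0.125
Decimals in increasing order: 0.125 < 0.25 < 1.4286 < 1.8
Writing each back as its fraction gives the sorted order.
Final answer: 1/8, 1/4, 10/7, 9/5


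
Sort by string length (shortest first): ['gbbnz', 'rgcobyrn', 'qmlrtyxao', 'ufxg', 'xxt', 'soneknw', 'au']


Compute lengths:
  'gbbnz' has length 5
  'rgcobyrn' has length 8
  'qmlrtyxao' has length 9
  'ufxg' has length 4
  'xxt' has length 3
  'soneknw' has length 7
  'au' has length 2
Lengths in increasing order: 2 < 3 < 4 < 5 < 7 < 8 < 9
Listing the words in that order gives the answer.
Final answer: ['au', 'xxt', 'ufxg', 'gbbnz', 'soneknw', 'rgcobyrn', 'qmlrtyxao']


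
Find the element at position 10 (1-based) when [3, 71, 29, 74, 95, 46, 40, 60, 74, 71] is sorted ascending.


Sort ascending: [3, 29, 40, 46, 60, 71, 71, 74, 74, 95]
The 10th element (1-indexed) is at index 9.
Value = 95
Final answer: 95


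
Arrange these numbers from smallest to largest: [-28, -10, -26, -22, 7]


Original list: [-28, -10, -26, -22, 7]
Repeatedly take the smallest remaining element:
  Remaining [-28, -10, -26, -22, 7] -> smallest is -28
  Remaining [-10, -26, -22, 7] -> smallest is -26
  Remaining [-10, -22, 7] -> smallest is -22
  Remaining [-10, 7] -> smallest is -10
  Remaining [7] -> smallest is 7
Collecting the picks in order gives the sorted list.
Final answer: [-28, -26, -22, -10, 7]


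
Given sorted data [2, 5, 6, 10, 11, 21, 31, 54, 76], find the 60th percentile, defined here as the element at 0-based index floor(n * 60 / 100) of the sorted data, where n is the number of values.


The dataset has n = 9 elements.
Index = floor(9 * 60 / 100) = floor(540 / 100) = floor(5.4) = 5
Counting from index 0 in the sorted data, the element at index 5 is 21.
Final answer: 21


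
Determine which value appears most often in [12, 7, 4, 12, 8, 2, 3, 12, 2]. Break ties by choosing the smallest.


Count the frequency of each value:
  2 appears 2 time(s)
  3 appears 1 time(s)
  4 appears 1 time(s)
  7 appears 1 time(s)
  8 appears 1 time(s)
  12 appears 3 time(s)
Maximum frequency is 3.
Only 12 reaches that frequency, so it is the mode.
Final answer: 12


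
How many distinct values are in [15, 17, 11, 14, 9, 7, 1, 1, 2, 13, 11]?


List all unique values:
Distinct values: [1, 2, 7, 9, 11, 13, 14, 15, 17]
Count = 9
Final answer: 9


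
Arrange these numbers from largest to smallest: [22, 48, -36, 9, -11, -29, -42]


Original list: [22, 48, -36, 9, -11, -29, -42]
Repeatedly take the largest remaining element:
  Remaining [22, 48, -36, 9, -11, -29, -42] -> largest is 48
  Remaining [22, -36, 9, -11, -29, -42] -> largest is 22
  Remaining [-36, 9, -11, -29, -42] -> largest is 9
  Remaining [-36, -11, -29, -42] -> largest is -11
  Remaining [-36, -29, -42] -> largest is -29
  Remaining [-36, -42] -> largest is -36
  Remaining [-42] -> largest is -42
Collecting the picks in order gives the descending list.
Final answer: [48, 22, 9, -11, -29, -36, -42]


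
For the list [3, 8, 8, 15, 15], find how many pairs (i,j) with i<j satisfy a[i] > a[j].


For each element, count the later elements that are smaller than it:
  3 (index 0): smaller elements after it = [] -> 0
  8 (index 1): smaller elements after it = [] -> 0
  8 (index 2): smaller elements after it = [] -> 0
  15 (index 3): smaller elements after it = [] -> 0
Total inversions = 0 + 0 + 0 + 0 = 0
Final answer: 0


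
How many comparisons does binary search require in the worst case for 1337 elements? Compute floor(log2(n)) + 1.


Binary search halves the search space each step.
Maximum comparisons = floor(log2(1337)) + 1
log2(1337) = 10.3848
floor(log2(1337)) = 10, so 10 + 1 = 11
Final answer: 11


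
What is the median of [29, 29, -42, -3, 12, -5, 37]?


First, sort the list: [-42, -5, -3, 12, 29, 29, 37]
The list has 7 elements (odd count).
The middle index is 3 (0-based), and the element there is 12.
Final answer: 12


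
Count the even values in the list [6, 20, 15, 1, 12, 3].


Check each element:
  6 is even
  20 is even
  15 is odd
  1 is odd
  12 is even
  3 is odd
Evens: [6, 20, 12]
Count of evens = 3
Final answer: 3


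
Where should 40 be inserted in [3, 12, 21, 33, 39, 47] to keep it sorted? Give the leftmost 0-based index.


List is sorted: [3, 12, 21, 33, 39, 47]
We need the leftmost position where 40 can be inserted, i.e. the first index whose element is >= 40 (or the end of the list if none is).
Binary search with low=0, high=6 (0-based indices):
  low=0, high=6, mid=3: a[3]=33 < 40, so low = 4
  low=4, high=6, mid=5: a[5]=47 >= 40, so high = 5
  low=4, high=5, mid=4: a[4]=39 < 40, so low = 5
Now low = high = 5, so the insertion index is 5.
Final answer: 5


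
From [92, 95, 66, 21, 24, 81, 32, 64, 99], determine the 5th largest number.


Sort descending: [99, 95, 92, 81, 66, 64, 32, 24, 21]
The 5th element (1-indexed) is at index 4.
Value = 66
Final answer: 66


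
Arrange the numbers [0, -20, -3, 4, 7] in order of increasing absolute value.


Compute absolute values:
  |0| = 0
  |-20| = 20
  |-3| = 3
  |4| = 4
  |7| = 7
Absolute values in increasing order: 0 < 3 < 4 < 7 < 20
Listing the original numbers in that order gives the answer.
Final answer: [0, -3, 4, 7, -20]


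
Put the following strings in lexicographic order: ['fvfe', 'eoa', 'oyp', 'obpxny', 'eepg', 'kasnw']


Compare strings character by character (the first differing letter decides):
  'eepg' < 'eoa' since 'e' < 'o' at position 2
  'eoa' < 'fvfe' since 'e' < 'f' at position 1
  'fvfe' < 'kasnw' since 'f' < 'k' at position 1
  'kasnw' < 'obpxny' since 'k' < 'o' at position 1
  'obpxny' < 'oyp' since 'b' < 'y' at position 2
Chaining these comparisons gives the alphabetical order.
Final answer: ['eepg', 'eoa', 'fvfe', 'kasnw', 'obpxny', 'oyp']


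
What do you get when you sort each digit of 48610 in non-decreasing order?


The number 48610 has digits: 4, 8, 6, 1, 0
Sorted: 0, 1, 4, 6, 8
Joining the sorted digits gives the result.
Final answer: 01468


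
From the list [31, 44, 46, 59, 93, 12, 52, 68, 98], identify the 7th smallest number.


Sort ascending: [12, 31, 44, 46, 52, 59, 68, 93, 98]
The 7th element (1-indexed) is at index 6.
Value = 68
Final answer: 68


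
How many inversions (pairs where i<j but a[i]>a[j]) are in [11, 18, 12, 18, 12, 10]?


For each element, count the later elements that are smaller than it:
  11 (index 0): smaller elements after it = [10] -> 1
  18 (index 1): smaller elements after it = [12, 12, 10] -> 3
  12 (index 2): smaller elements after it = [10] -> 1
  18 (index 3): smaller elements after it = [12, 10] -> 2
  12 (index 4): smaller elements after it = [10] -> 1
Total inversions = 1 + 3 + 1 + 2 + 1 = 8
Final answer: 8


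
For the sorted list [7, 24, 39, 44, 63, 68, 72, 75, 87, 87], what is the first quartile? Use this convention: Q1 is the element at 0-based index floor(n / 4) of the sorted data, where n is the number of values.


The list has n = 10 elements.
Q1 index = floor(10 / 4) = floor(2.5) = 2
Counting from index 0 in the sorted data, the element at index 2 is 39.
Final answer: 39


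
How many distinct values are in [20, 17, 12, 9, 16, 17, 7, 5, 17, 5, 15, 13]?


List all unique values:
Distinct values: [5, 7, 9, 12, 13, 15, 16, 17, 20]
Count = 9
Final answer: 9


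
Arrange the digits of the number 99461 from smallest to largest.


The number 99461 has digits: 9, 9, 4, 6, 1
Sorted: 1, 4, 6, 9, 9
Joining the sorted digits gives the result.
Final answer: 14699


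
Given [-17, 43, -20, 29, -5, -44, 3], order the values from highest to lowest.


Original list: [-17, 43, -20, 29, -5, -44, 3]
Repeatedly take the largest remaining element:
  Remaining [-17, 43, -20, 29, -5, -44, 3] -> largest is 43
  Remaining [-17, -20, 29, -5, -44, 3] -> largest is 29
  Remaining [-17, -20, -5, -44, 3] -> largest is 3
  Remaining [-17, -20, -5, -44] -> largest is -5
  Remaining [-17, -20, -44] -> largest is -17
  Remaining [-20, -44] -> largest is -20
  Remaining [-44] -> largest is -44
Collecting the picks in order gives the descending list.
Final answer: [43, 29, 3, -5, -17, -20, -44]


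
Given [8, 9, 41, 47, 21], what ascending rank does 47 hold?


Sort ascending: [8, 9, 21, 41, 47]
Find 47 in the sorted list.
47 is at position 5 (1-indexed).
Final answer: 5


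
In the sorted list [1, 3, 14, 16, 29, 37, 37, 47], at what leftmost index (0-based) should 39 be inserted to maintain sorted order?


List is sorted: [1, 3, 14, 16, 29, 37, 37, 47]
We need the leftmost position where 39 can be inserted, i.e. the first index whose element is >= 39 (or the end of the list if none is).
Binary search with low=0, high=8 (0-based indices):
  low=0, high=8, mid=4: a[4]=29 < 39, so low = 5
  low=5, high=8, mid=6: a[6]=37 < 39, so low = 7
  low=7, high=8, mid=7: a[7]=47 >= 39, so high = 7
Now low = high = 7, so the insertion index is 7.
Final answer: 7


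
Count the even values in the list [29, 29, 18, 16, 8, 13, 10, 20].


Check each element:
  29 is odd
  29 is odd
  18 is even
  16 is even
  8 is even
  13 is odd
  10 is even
  20 is even
Evens: [18, 16, 8, 10, 20]
Count of evens = 5
Final answer: 5


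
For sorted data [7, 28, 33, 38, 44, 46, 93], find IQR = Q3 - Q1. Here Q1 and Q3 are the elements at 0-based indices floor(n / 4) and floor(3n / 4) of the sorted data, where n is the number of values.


The data has n = 7 elements.
Q1 index = floor(7 / 4) = floor(1.75) = 1; Q3 index = floor(3 * 7 / 4) = floor(5.25) = 5
Q1 = element at index 1 = 28
Q3 = element at index 5 = 46
IQR = 46 - 28 = 18
Final answer: 18


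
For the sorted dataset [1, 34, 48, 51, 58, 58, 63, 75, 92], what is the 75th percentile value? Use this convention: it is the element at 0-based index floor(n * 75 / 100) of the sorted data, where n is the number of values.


The dataset has n = 9 elements.
Index = floor(9 * 75 / 100) = floor(675 / 100) = floor(6.75) = 6
Counting from index 0 in the sorted data, the element at index 6 is 63.
Final answer: 63


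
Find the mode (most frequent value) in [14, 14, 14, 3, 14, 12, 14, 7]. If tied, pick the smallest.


Count the frequency of each value:
  3 appears 1 time(s)
  7 appears 1 time(s)
  12 appears 1 time(s)
  14 appears 5 time(s)
Maximum frequency is 5.
Only 14 reaches that frequency, so it is the mode.
Final answer: 14


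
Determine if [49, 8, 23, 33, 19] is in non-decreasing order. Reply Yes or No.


Check consecutive pairs:
  49 <= 8? False
  8 <= 23? True
  23 <= 33? True
  33 <= 19? False
2 consecutive pair(s) are out of order, so the list is not sorted.
Final answer: No


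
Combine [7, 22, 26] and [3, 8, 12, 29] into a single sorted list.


List A: [7, 22, 26]
List B: [3, 8, 12, 29]
Repeatedly compare the front elements and take the smaller:
  7 vs 3 -> take 3
  7 vs 8 -> take 7
  22 vs 8 -> take 8
  22 vs 12 -> take 12
  22 vs 29 -> take 22
  26 vs 29 -> take 26
  A is exhausted; append the rest of B: [29]
Final answer: [3, 7, 8, 12, 22, 26, 29]


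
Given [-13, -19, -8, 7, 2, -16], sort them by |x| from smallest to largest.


Compute absolute values:
  |-13| = 13
  |-19| = 19
  |-8| = 8
  |7| = 7
  |2| = 2
  |-16| = 16
Absolute values in increasing order: 2 < 7 < 8 < 13 < 16 < 19
Listing the original numbers in that order gives the answer.
Final answer: [2, 7, -8, -13, -16, -19]


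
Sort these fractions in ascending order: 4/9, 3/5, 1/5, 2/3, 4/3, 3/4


Convert to decimal for comparison:
  4/9 = 0.4444
  3/5 = 0.6
  1/5 = 0.2
  2/3 = 0.6667
  4/3 = 1.3333
  3/4 = 0.75
Decimals in increasing order: 0.2 < 0.4444 < 0.6 < 0.6667 < 0.75 < 1.3333
Writing each back as its fraction gives the sorted order.
Final answer: 1/5, 4/9, 3/5, 2/3, 3/4, 4/3


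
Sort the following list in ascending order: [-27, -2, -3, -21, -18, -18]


Original list: [-27, -2, -3, -21, -18, -18]
Repeatedly take the smallest remaining element:
  Remaining [-27, -2, -3, -21, -18, -18] -> smallest is -27
  Remaining [-2, -3, -21, -18, -18] -> smallest is -21
  Remaining [-2, -3, -18, -18] -> smallest is -18
  Remaining [-2, -3, -18] -> smallest is -18
  Remaining [-2, -3] -> smallest is -3
  Remaining [-2] -> smallest is -2
Collecting the picks in order gives the sorted list.
Final answer: [-27, -21, -18, -18, -3, -2]


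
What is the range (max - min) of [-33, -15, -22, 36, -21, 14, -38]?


Maximum value: 36
Minimum value: -38
Range = 36 - (-38) = 74
Final answer: 74


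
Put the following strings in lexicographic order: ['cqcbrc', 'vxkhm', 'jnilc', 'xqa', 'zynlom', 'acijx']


Compare strings character by character (the first differing letter decides):
  'acijx' < 'cqcbrc' since 'a' < 'c' at position 1
  'cqcbrc' < 'jnilc' since 'c' < 'j' at position 1
  'jnilc' < 'vxkhm' since 'j' < 'v' at position 1
  'vxkhm' < 'xqa' since 'v' < 'x' at position 1
  'xqa' < 'zynlom' since 'x' < 'z' at position 1
Chaining these comparisons gives the alphabetical order.
Final answer: ['acijx', 'cqcbrc', 'jnilc', 'vxkhm', 'xqa', 'zynlom']


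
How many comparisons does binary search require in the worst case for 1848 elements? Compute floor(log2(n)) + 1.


Binary search halves the search space each step.
Maximum comparisons = floor(log2(1848)) + 1
log2(1848) = 10.8517
floor(log2(1848)) = 10, so 10 + 1 = 11
Final answer: 11


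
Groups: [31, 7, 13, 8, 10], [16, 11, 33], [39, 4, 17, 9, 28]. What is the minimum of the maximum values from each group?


Find max of each group:
  Group 1: [31, 7, 13, 8, 10] -> max = 31
  Group 2: [16, 11, 33] -> max = 33
  Group 3: [39, 4, 17, 9, 28] -> max = 39
Maxes: [31, 33, 39]
Minimum of maxes = 31
Final answer: 31


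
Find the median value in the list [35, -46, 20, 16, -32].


First, sort the list: [-46, -32, 16, 20, 35]
The list has 5 elements (odd count).
The middle index is 2 (0-based), and the element there is 16.
Final answer: 16


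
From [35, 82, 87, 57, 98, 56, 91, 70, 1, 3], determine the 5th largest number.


Sort descending: [98, 91, 87, 82, 70, 57, 56, 35, 3, 1]
The 5th element (1-indexed) is at index 4.
Value = 70
Final answer: 70


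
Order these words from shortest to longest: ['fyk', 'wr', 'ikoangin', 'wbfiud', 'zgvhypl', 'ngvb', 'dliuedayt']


Compute lengths:
  'fyk' has length 3
  'wr' has length 2
  'ikoangin' has length 8
  'wbfiud' has length 6
  'zgvhypl' has length 7
  'ngvb' has length 4
  'dliuedayt' has length 9
Lengths in increasing order: 2 < 3 < 4 < 6 < 7 < 8 < 9
Listing the words in that order gives the answer.
Final answer: ['wr', 'fyk', 'ngvb', 'wbfiud', 'zgvhypl', 'ikoangin', 'dliuedayt']


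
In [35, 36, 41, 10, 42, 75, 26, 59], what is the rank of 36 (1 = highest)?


Sort descending: [75, 59, 42, 41, 36, 35, 26, 10]
Find 36 in the sorted list.
36 is at position 5.
Final answer: 5


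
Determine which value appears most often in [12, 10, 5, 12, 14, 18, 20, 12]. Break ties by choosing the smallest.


Count the frequency of each value:
  5 appears 1 time(s)
  10 appears 1 time(s)
  12 appears 3 time(s)
  14 appears 1 time(s)
  18 appears 1 time(s)
  20 appears 1 time(s)
Maximum frequency is 3.
Only 12 reaches that frequency, so it is the mode.
Final answer: 12


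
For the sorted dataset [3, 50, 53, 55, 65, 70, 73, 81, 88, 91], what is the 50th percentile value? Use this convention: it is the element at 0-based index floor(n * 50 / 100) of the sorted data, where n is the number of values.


The dataset has n = 10 elements.
Index = floor(10 * 50 / 100) = floor(500 / 100) = floor(5) = 5
Counting from index 0 in the sorted data, the element at index 5 is 70.
Final answer: 70


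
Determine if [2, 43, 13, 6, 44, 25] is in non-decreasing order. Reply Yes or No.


Check consecutive pairs:
  2 <= 43? True
  43 <= 13? False
  13 <= 6? False
  6 <= 44? True
  44 <= 25? False
3 consecutive pair(s) are out of order, so the list is not sorted.
Final answer: No


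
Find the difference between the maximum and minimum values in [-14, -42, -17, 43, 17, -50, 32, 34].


Maximum value: 43
Minimum value: -50
Range = 43 - (-50) = 93
Final answer: 93


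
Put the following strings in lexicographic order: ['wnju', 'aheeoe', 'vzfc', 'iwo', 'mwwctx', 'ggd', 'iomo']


Compare strings character by character (the first differing letter decides):
  'aheeoe' < 'ggd' since 'a' < 'g' at position 1
  'ggd' < 'iomo' since 'g' < 'i' at position 1
  'iomo' < 'iwo' since 'o' < 'w' at position 2
  'iwo' < 'mwwctx' since 'i' < 'm' at position 1
  'mwwctx' < 'vzfc' since 'm' < 'v' at position 1
  'vzfc' < 'wnju' since 'v' < 'w' at position 1
Chaining these comparisons gives the alphabetical order.
Final answer: ['aheeoe', 'ggd', 'iomo', 'iwo', 'mwwctx', 'vzfc', 'wnju']


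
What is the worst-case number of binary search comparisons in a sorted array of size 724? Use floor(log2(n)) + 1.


Binary search halves the search space each step.
Maximum comparisons = floor(log2(724)) + 1
log2(724) = 9.4998
floor(log2(724)) = 9, so 9 + 1 = 10
Final answer: 10
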